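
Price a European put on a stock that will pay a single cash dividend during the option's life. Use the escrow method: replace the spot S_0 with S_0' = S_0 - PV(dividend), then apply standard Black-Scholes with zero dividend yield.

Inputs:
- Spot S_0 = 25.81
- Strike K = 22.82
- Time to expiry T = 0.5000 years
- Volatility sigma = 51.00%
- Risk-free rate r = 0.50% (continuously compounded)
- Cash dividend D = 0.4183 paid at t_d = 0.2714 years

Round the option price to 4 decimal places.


PV(D) = D * exp(-r * t_d) = 0.4183 * 0.99864392 = 0.41773275
S_0' = S_0 - PV(D) = 25.8100 - 0.41773275 = 25.39226725
d1 = (ln(S_0'/K) + (r + sigma^2/2)*T) / (sigma*sqrt(T)) = 0.48341797
d2 = d1 - sigma*sqrt(T) = 0.12279351
exp(-rT) = 0.99750312
N(-d1) = 0.31439950; N(-d2) = 0.45113531
P = K * exp(-rT) * N(-d2) - S_0' * N(-d1) = 22.8200 * 0.99750312 * 0.45113531 - 25.39226725 * 0.31439950 = 2.2859

Answer: Price = 2.2859


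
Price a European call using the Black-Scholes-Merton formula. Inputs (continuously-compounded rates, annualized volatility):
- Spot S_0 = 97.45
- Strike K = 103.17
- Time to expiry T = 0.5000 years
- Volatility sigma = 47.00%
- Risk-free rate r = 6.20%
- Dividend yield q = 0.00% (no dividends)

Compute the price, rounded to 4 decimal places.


d1 = (ln(S/K) + (r - q + 0.5*sigma^2) * T) / (sigma * sqrt(T)) = 0.08782059
d2 = d1 - sigma * sqrt(T) = -0.24451959
exp(-rT) = 0.96947557; exp(-qT) = 1.00000000
C = S_0 * exp(-qT) * N(d1) - K * exp(-rT) * N(d2)
N(d1) = 0.53499037; N(d2) = 0.40341421
C = 97.4500 * 1.00000000 * 0.53499037 - 103.1700 * 0.96947557 * 0.40341421 = 11.7850

Answer: Price = 11.7850


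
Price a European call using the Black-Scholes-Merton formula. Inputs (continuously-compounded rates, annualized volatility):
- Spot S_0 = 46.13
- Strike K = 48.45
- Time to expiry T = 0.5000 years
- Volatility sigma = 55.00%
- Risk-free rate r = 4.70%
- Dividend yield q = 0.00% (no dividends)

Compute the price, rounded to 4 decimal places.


d1 = (ln(S/K) + (r - q + 0.5*sigma^2) * T) / (sigma * sqrt(T)) = 0.12870927
d2 = d1 - sigma * sqrt(T) = -0.26019946
exp(-rT) = 0.97677397; exp(-qT) = 1.00000000
C = S_0 * exp(-qT) * N(d1) - K * exp(-rT) * N(d2)
N(d1) = 0.55120615; N(d2) = 0.39735496
C = 46.1300 * 1.00000000 * 0.55120615 - 48.4500 * 0.97677397 * 0.39735496 = 6.6224

Answer: Price = 6.6224


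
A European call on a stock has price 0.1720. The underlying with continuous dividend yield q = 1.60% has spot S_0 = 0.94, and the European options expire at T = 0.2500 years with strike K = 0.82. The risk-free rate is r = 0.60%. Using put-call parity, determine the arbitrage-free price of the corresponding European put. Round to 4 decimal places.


Answer: Put price = 0.0545

Derivation:
Put-call parity: C - P = S_0 * exp(-qT) - K * exp(-rT).
S_0 * exp(-qT) = 0.9400 * 0.99600799 = 0.93624751
K * exp(-rT) = 0.8200 * 0.99850112 = 0.81877092
P = C - S*exp(-qT) + K*exp(-rT)
P = 0.1720 - 0.93624751 + 0.81877092 = 0.0545


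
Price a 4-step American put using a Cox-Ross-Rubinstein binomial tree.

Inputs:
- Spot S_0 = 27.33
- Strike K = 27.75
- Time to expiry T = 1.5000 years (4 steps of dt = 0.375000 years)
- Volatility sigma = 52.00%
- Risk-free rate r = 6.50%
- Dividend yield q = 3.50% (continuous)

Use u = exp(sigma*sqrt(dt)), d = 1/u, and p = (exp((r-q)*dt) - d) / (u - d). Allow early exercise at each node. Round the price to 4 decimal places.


Answer: Price = V(0,0) = 6.0842

Derivation:
dt = T/N = 0.375000
u = exp(sigma*sqrt(dt)) = 1.374972; d = 1/u = 0.727287
p = (exp((r-q)*dt) - d) / (u - d) = 0.438525
Discount per step: exp(-r*dt) = 0.975920
Stock lattice S(k, i) with i counting down-moves:
  k=0: S(0,0) = 27.3300
  k=1: S(1,0) = 37.5780; S(1,1) = 19.8768
  k=2: S(2,0) = 51.6687; S(2,1) = 27.3300; S(2,2) = 14.4561
  k=3: S(3,0) = 71.0430; S(3,1) = 37.5780; S(3,2) = 19.8768; S(3,3) = 10.5138
  k=4: S(4,0) = 97.6822; S(4,1) = 51.6687; S(4,2) = 27.3300; S(4,3) = 14.4561; S(4,4) = 7.6465
Terminal payoffs V(N, i) = max(K - S_T, 0):
  V(4,0) = 0.000000; V(4,1) = 0.000000; V(4,2) = 0.420000; V(4,3) = 13.293883; V(4,4) = 20.103482
Backward induction: V(k, i) = exp(-r*dt) * [p * V(k+1, i) + (1-p) * V(k+1, i+1)]; then take max(V_cont, immediate exercise) for American.
  V(3,0) = exp(-r*dt) * [p*0.000000 + (1-p)*0.000000] = 0.000000; exercise = 0.000000; V(3,0) = max -> 0.000000
  V(3,1) = exp(-r*dt) * [p*0.000000 + (1-p)*0.420000] = 0.230141; exercise = 0.000000; V(3,1) = max -> 0.230141
  V(3,2) = exp(-r*dt) * [p*0.420000 + (1-p)*13.293883] = 7.464186; exercise = 7.873238; V(3,2) = max -> 7.873238
  V(3,3) = exp(-r*dt) * [p*13.293883 + (1-p)*20.103482] = 16.705111; exercise = 17.236249; V(3,3) = max -> 17.236249
  V(2,0) = exp(-r*dt) * [p*0.000000 + (1-p)*0.230141] = 0.126107; exercise = 0.000000; V(2,0) = max -> 0.126107
  V(2,1) = exp(-r*dt) * [p*0.230141 + (1-p)*7.873238] = 4.412667; exercise = 0.420000; V(2,1) = max -> 4.412667
  V(2,2) = exp(-r*dt) * [p*7.873238 + (1-p)*17.236249] = 12.814150; exercise = 13.293883; V(2,2) = max -> 13.293883
  V(1,0) = exp(-r*dt) * [p*0.126107 + (1-p)*4.412667] = 2.471909; exercise = 0.000000; V(1,0) = max -> 2.471909
  V(1,1) = exp(-r*dt) * [p*4.412667 + (1-p)*13.293883] = 9.172909; exercise = 7.873238; V(1,1) = max -> 9.172909
  V(0,0) = exp(-r*dt) * [p*2.471909 + (1-p)*9.172909] = 6.084227; exercise = 0.420000; V(0,0) = max -> 6.084227


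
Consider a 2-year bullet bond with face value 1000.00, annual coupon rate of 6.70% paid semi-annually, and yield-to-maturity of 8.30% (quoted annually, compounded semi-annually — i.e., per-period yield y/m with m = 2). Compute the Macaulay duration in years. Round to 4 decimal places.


Answer: Macaulay duration = 1.9032 years

Derivation:
Coupon per period c = face * coupon_rate / m = 33.500000
Periods per year m = 2; per-period yield y/m = 0.041500
Number of cashflows N = 4
Cashflows (t years, CF_t, discount factor 1/(1+y/m)^(m*t), PV):
  t = 0.5000: CF_t = 33.500000, DF = 0.960154, PV = 32.165146
  t = 1.0000: CF_t = 33.500000, DF = 0.921895, PV = 30.883482
  t = 1.5000: CF_t = 33.500000, DF = 0.885161, PV = 29.652887
  t = 2.0000: CF_t = 1033.500000, DF = 0.849890, PV = 878.361686
Price P = sum_t PV_t = 971.063202
Macaulay numerator sum_t t * PV_t:
  t * PV_t at t = 0.5000: 16.082573
  t * PV_t at t = 1.0000: 30.883482
  t * PV_t at t = 1.5000: 44.479331
  t * PV_t at t = 2.0000: 1756.723373
Macaulay duration D = (sum_t t * PV_t) / P = 1848.168758 / 971.063202 = 1.903243


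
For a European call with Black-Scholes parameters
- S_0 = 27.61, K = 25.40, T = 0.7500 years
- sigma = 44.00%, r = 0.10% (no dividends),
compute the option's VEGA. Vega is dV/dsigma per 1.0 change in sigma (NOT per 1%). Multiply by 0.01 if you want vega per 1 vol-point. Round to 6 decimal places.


d1 = 0.4114377834; d2 = 0.0303866058
phi(d1) = 0.3665651327; exp(-qT) = 1.0000000000; exp(-rT) = 0.9992502812
Vega = S * exp(-qT) * phi(d1) * sqrt(T) = 27.6100 * 1.0000000000 * 0.3665651327 * 0.8660254038 = 8.764925

Answer: Vega = 8.764925


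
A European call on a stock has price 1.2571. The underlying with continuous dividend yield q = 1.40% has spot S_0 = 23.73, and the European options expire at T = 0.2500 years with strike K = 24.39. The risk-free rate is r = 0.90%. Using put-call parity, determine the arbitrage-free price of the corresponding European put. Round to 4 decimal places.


Answer: Put price = 1.9452

Derivation:
Put-call parity: C - P = S_0 * exp(-qT) - K * exp(-rT).
S_0 * exp(-qT) = 23.7300 * 0.99650612 = 23.64709018
K * exp(-rT) = 24.3900 * 0.99775253 = 24.33518419
P = C - S*exp(-qT) + K*exp(-rT)
P = 1.2571 - 23.64709018 + 24.33518419 = 1.9452


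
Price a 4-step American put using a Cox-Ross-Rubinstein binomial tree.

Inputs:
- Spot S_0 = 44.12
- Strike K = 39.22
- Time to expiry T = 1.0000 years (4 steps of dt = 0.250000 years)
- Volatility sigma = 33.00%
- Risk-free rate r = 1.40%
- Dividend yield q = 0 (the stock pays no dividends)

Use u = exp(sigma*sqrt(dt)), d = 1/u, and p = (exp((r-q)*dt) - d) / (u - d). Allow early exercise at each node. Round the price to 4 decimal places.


Answer: Price = V(0,0) = 3.3777

Derivation:
dt = T/N = 0.250000
u = exp(sigma*sqrt(dt)) = 1.179393; d = 1/u = 0.847894
p = (exp((r-q)*dt) - d) / (u - d) = 0.469420
Discount per step: exp(-r*dt) = 0.996506
Stock lattice S(k, i) with i counting down-moves:
  k=0: S(0,0) = 44.1200
  k=1: S(1,0) = 52.0348; S(1,1) = 37.4091
  k=2: S(2,0) = 61.3695; S(2,1) = 44.1200; S(2,2) = 31.7189
  k=3: S(3,0) = 72.3788; S(3,1) = 52.0348; S(3,2) = 37.4091; S(3,3) = 26.8943
  k=4: S(4,0) = 85.3630; S(4,1) = 61.3695; S(4,2) = 44.1200; S(4,3) = 31.7189; S(4,4) = 22.8035
Terminal payoffs V(N, i) = max(K - S_T, 0):
  V(4,0) = 0.000000; V(4,1) = 0.000000; V(4,2) = 0.000000; V(4,3) = 7.501085; V(4,4) = 16.416519
Backward induction: V(k, i) = exp(-r*dt) * [p * V(k+1, i) + (1-p) * V(k+1, i+1)]; then take max(V_cont, immediate exercise) for American.
  V(3,0) = exp(-r*dt) * [p*0.000000 + (1-p)*0.000000] = 0.000000; exercise = 0.000000; V(3,0) = max -> 0.000000
  V(3,1) = exp(-r*dt) * [p*0.000000 + (1-p)*0.000000] = 0.000000; exercise = 0.000000; V(3,1) = max -> 0.000000
  V(3,2) = exp(-r*dt) * [p*0.000000 + (1-p)*7.501085] = 3.966021; exercise = 1.810930; V(3,2) = max -> 3.966021
  V(3,3) = exp(-r*dt) * [p*7.501085 + (1-p)*16.416519] = 12.188702; exercise = 12.325732; V(3,3) = max -> 12.325732
  V(2,0) = exp(-r*dt) * [p*0.000000 + (1-p)*0.000000] = 0.000000; exercise = 0.000000; V(2,0) = max -> 0.000000
  V(2,1) = exp(-r*dt) * [p*0.000000 + (1-p)*3.966021] = 2.096940; exercise = 0.000000; V(2,1) = max -> 2.096940
  V(2,2) = exp(-r*dt) * [p*3.966021 + (1-p)*12.325732] = 8.372163; exercise = 7.501085; V(2,2) = max -> 8.372163
  V(1,0) = exp(-r*dt) * [p*0.000000 + (1-p)*2.096940] = 1.108707; exercise = 0.000000; V(1,0) = max -> 1.108707
  V(1,1) = exp(-r*dt) * [p*2.096940 + (1-p)*8.372163] = 5.407489; exercise = 1.810930; V(1,1) = max -> 5.407489
  V(0,0) = exp(-r*dt) * [p*1.108707 + (1-p)*5.407489] = 3.377712; exercise = 0.000000; V(0,0) = max -> 3.377712


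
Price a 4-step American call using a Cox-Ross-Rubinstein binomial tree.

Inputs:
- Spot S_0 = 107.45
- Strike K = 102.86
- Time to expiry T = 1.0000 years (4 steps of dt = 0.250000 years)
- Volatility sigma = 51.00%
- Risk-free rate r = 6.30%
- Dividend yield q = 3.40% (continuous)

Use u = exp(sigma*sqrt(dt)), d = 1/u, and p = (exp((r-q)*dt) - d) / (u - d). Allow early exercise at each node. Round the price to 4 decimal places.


dt = T/N = 0.250000
u = exp(sigma*sqrt(dt)) = 1.290462; d = 1/u = 0.774916
p = (exp((r-q)*dt) - d) / (u - d) = 0.450707
Discount per step: exp(-r*dt) = 0.984373
Stock lattice S(k, i) with i counting down-moves:
  k=0: S(0,0) = 107.4500
  k=1: S(1,0) = 138.6601; S(1,1) = 83.2648
  k=2: S(2,0) = 178.9355; S(2,1) = 107.4500; S(2,2) = 64.5232
  k=3: S(3,0) = 230.9094; S(3,1) = 138.6601; S(3,2) = 83.2648; S(3,3) = 50.0001
  k=4: S(4,0) = 297.9798; S(4,1) = 178.9355; S(4,2) = 107.4500; S(4,3) = 64.5232; S(4,4) = 38.7459
Terminal payoffs V(N, i) = max(S_T - K, 0):
  V(4,0) = 195.119777; V(4,1) = 76.075539; V(4,2) = 4.590000; V(4,3) = 0.000000; V(4,4) = 0.000000
Backward induction: V(k, i) = exp(-r*dt) * [p * V(k+1, i) + (1-p) * V(k+1, i+1)]; then take max(V_cont, immediate exercise) for American.
  V(3,0) = exp(-r*dt) * [p*195.119777 + (1-p)*76.075539] = 127.702387; exercise = 128.049446; V(3,0) = max -> 128.049446
  V(3,1) = exp(-r*dt) * [p*76.075539 + (1-p)*4.590000] = 36.233839; exercise = 35.800101; V(3,1) = max -> 36.233839
  V(3,2) = exp(-r*dt) * [p*4.590000 + (1-p)*0.000000] = 2.036418; exercise = 0.000000; V(3,2) = max -> 2.036418
  V(3,3) = exp(-r*dt) * [p*0.000000 + (1-p)*0.000000] = 0.000000; exercise = 0.000000; V(3,3) = max -> 0.000000
  V(2,0) = exp(-r*dt) * [p*128.049446 + (1-p)*36.233839] = 76.402913; exercise = 76.075539; V(2,0) = max -> 76.402913
  V(2,1) = exp(-r*dt) * [p*36.233839 + (1-p)*2.036418] = 17.176763; exercise = 4.590000; V(2,1) = max -> 17.176763
  V(2,2) = exp(-r*dt) * [p*2.036418 + (1-p)*0.000000] = 0.903486; exercise = 0.000000; V(2,2) = max -> 0.903486
  V(1,0) = exp(-r*dt) * [p*76.402913 + (1-p)*17.176763] = 43.184863; exercise = 35.800101; V(1,0) = max -> 43.184863
  V(1,1) = exp(-r*dt) * [p*17.176763 + (1-p)*0.903486] = 8.109236; exercise = 0.000000; V(1,1) = max -> 8.109236
  V(0,0) = exp(-r*dt) * [p*43.184863 + (1-p)*8.109236] = 23.544311; exercise = 4.590000; V(0,0) = max -> 23.544311

Answer: Price = V(0,0) = 23.5443


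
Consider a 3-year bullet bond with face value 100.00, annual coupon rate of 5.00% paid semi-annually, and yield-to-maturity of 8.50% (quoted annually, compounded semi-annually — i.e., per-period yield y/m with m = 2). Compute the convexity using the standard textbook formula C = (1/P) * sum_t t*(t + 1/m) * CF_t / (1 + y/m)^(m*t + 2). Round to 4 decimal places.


Coupon per period c = face * coupon_rate / m = 2.500000
Periods per year m = 2; per-period yield y/m = 0.042500
Number of cashflows N = 6
Cashflows (t years, CF_t, discount factor 1/(1+y/m)^(m*t), PV):
  t = 0.5000: CF_t = 2.500000, DF = 0.959233, PV = 2.398082
  t = 1.0000: CF_t = 2.500000, DF = 0.920127, PV = 2.300318
  t = 1.5000: CF_t = 2.500000, DF = 0.882616, PV = 2.206540
  t = 2.0000: CF_t = 2.500000, DF = 0.846634, PV = 2.116585
  t = 2.5000: CF_t = 2.500000, DF = 0.812119, PV = 2.030298
  t = 3.0000: CF_t = 102.500000, DF = 0.779011, PV = 79.848633
Price P = sum_t PV_t = 90.900455
Convexity numerator sum_t t*(t + 1/m) * CF_t / (1+y/m)^(m*t + 2):
  t = 0.5000: term = 1.103270
  t = 1.0000: term = 3.174878
  t = 1.5000: term = 6.090893
  t = 2.0000: term = 9.737638
  t = 2.5000: term = 14.010990
  t = 3.0000: term = 771.444444
Convexity = (1/P) * sum = 805.562112 / 90.900455 = 8.862025

Answer: Convexity = 8.8620


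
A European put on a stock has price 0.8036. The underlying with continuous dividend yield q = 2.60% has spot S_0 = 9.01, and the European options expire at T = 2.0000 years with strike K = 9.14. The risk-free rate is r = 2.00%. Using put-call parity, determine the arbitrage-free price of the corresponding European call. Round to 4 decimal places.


Put-call parity: C - P = S_0 * exp(-qT) - K * exp(-rT).
S_0 * exp(-qT) = 9.0100 * 0.94932887 = 8.55345309
K * exp(-rT) = 9.1400 * 0.96078944 = 8.78161547
C = P + S*exp(-qT) - K*exp(-rT)
C = 0.8036 + 8.55345309 - 8.78161547 = 0.5754

Answer: Call price = 0.5754


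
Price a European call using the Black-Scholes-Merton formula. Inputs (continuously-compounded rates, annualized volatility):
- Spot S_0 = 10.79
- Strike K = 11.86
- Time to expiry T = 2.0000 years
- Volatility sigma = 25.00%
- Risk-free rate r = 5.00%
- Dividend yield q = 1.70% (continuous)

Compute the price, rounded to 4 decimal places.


d1 = (ln(S/K) + (r - q + 0.5*sigma^2) * T) / (sigma * sqrt(T)) = 0.09602053
d2 = d1 - sigma * sqrt(T) = -0.25753286
exp(-rT) = 0.90483742; exp(-qT) = 0.96657150
C = S_0 * exp(-qT) * N(d1) - K * exp(-rT) * N(d2)
N(d1) = 0.53824787; N(d2) = 0.39838373
C = 10.7900 * 0.96657150 * 0.53824787 - 11.8600 * 0.90483742 * 0.39838373 = 1.3383

Answer: Price = 1.3383


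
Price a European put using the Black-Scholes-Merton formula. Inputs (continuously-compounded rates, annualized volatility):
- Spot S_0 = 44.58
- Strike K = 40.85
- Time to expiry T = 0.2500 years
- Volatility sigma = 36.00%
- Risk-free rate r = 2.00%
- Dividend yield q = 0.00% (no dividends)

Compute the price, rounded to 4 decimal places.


Answer: Price = 1.4815

Derivation:
d1 = (ln(S/K) + (r - q + 0.5*sigma^2) * T) / (sigma * sqrt(T)) = 0.60321393
d2 = d1 - sigma * sqrt(T) = 0.42321393
exp(-rT) = 0.99501248; exp(-qT) = 1.00000000
P = K * exp(-rT) * N(-d2) - S_0 * exp(-qT) * N(-d1)
N(-d1) = 0.27318319; N(-d2) = 0.33606959
P = 40.8500 * 0.99501248 * 0.33606959 - 44.5800 * 1.00000000 * 0.27318319 = 1.4815


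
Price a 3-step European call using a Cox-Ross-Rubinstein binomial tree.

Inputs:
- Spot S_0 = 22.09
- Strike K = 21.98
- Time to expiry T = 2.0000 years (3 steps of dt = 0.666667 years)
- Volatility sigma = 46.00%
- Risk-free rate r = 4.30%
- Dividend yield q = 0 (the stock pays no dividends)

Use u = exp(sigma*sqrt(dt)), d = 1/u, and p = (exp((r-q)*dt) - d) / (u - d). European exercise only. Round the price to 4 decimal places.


dt = T/N = 0.666667
u = exp(sigma*sqrt(dt)) = 1.455848; d = 1/u = 0.686885
p = (exp((r-q)*dt) - d) / (u - d) = 0.445010
Discount per step: exp(-r*dt) = 0.971740
Stock lattice S(k, i) with i counting down-moves:
  k=0: S(0,0) = 22.0900
  k=1: S(1,0) = 32.1597; S(1,1) = 15.1733
  k=2: S(2,0) = 46.8196; S(2,1) = 22.0900; S(2,2) = 10.4223
  k=3: S(3,0) = 68.1622; S(3,1) = 32.1597; S(3,2) = 15.1733; S(3,3) = 7.1589
Terminal payoffs V(N, i) = max(S_T - K, 0):
  V(3,0) = 46.182210; V(3,1) = 10.179678; V(3,2) = 0.000000; V(3,3) = 0.000000
Backward induction: V(k, i) = exp(-r*dt) * [p * V(k+1, i) + (1-p) * V(k+1, i+1)].
  V(2,0) = exp(-r*dt) * [p*46.182210 + (1-p)*10.179678] = 25.460745
  V(2,1) = exp(-r*dt) * [p*10.179678 + (1-p)*0.000000] = 4.402046
  V(2,2) = exp(-r*dt) * [p*0.000000 + (1-p)*0.000000] = 0.000000
  V(1,0) = exp(-r*dt) * [p*25.460745 + (1-p)*4.402046] = 13.384156
  V(1,1) = exp(-r*dt) * [p*4.402046 + (1-p)*0.000000] = 1.903597
  V(0,0) = exp(-r*dt) * [p*13.384156 + (1-p)*1.903597] = 6.814394

Answer: Price = V(0,0) = 6.8144


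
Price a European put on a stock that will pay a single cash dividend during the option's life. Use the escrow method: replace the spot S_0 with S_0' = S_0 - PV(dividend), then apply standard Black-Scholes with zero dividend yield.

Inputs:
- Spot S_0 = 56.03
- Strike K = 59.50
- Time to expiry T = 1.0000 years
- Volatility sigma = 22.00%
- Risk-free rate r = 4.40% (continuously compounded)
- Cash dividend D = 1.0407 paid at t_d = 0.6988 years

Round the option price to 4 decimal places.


Answer: Price = 5.9214

Derivation:
PV(D) = D * exp(-r * t_d) = 1.0407 * 0.96972069 = 1.00918832
S_0' = S_0 - PV(D) = 56.0300 - 1.00918832 = 55.02081168
d1 = (ln(S_0'/K) + (r + sigma^2/2)*T) / (sigma*sqrt(T)) = -0.04574911
d2 = d1 - sigma*sqrt(T) = -0.26574911
exp(-rT) = 0.95695396
N(-d1) = 0.51824489; N(-d2) = 0.60478378
P = K * exp(-rT) * N(-d2) - S_0' * N(-d1) = 59.5000 * 0.95695396 * 0.60478378 - 55.02081168 * 0.51824489 = 5.9214


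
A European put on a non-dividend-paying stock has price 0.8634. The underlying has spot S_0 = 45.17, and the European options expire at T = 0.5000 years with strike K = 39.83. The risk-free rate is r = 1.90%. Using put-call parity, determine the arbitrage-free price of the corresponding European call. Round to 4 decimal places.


Put-call parity: C - P = S_0 * exp(-qT) - K * exp(-rT).
S_0 * exp(-qT) = 45.1700 * 1.00000000 = 45.17000000
K * exp(-rT) = 39.8300 * 0.99054498 = 39.45340665
C = P + S*exp(-qT) - K*exp(-rT)
C = 0.8634 + 45.17000000 - 39.45340665 = 6.5800

Answer: Call price = 6.5800


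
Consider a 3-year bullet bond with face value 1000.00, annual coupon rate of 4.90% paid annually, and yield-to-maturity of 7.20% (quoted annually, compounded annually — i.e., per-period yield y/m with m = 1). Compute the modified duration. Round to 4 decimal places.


Coupon per period c = face * coupon_rate / m = 49.000000
Periods per year m = 1; per-period yield y/m = 0.072000
Number of cashflows N = 3
Cashflows (t years, CF_t, discount factor 1/(1+y/m)^(m*t), PV):
  t = 1.0000: CF_t = 49.000000, DF = 0.932836, PV = 45.708955
  t = 2.0000: CF_t = 49.000000, DF = 0.870183, PV = 42.638951
  t = 3.0000: CF_t = 1049.000000, DF = 0.811738, PV = 851.512705
Price P = sum_t PV_t = 939.860611
First compute Macaulay numerator sum_t t * PV_t:
  t * PV_t at t = 1.0000: 45.708955
  t * PV_t at t = 2.0000: 85.277902
  t * PV_t at t = 3.0000: 2554.538114
Macaulay duration D = 2685.524971 / 939.860611 = 2.857365
Modified duration = D / (1 + y/m) = 2.857365 / (1 + 0.072000) = 2.665453

Answer: Modified duration = 2.6655


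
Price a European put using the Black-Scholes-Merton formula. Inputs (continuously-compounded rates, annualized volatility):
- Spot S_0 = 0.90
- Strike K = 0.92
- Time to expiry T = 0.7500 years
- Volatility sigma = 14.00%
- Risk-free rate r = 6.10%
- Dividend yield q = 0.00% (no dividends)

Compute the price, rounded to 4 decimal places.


d1 = (ln(S/K) + (r - q + 0.5*sigma^2) * T) / (sigma * sqrt(T)) = 0.25668245
d2 = d1 - sigma * sqrt(T) = 0.13543889
exp(-rT) = 0.95528075; exp(-qT) = 1.00000000
P = K * exp(-rT) * N(-d2) - S_0 * exp(-qT) * N(-d1)
N(-d1) = 0.39871196; N(-d2) = 0.44613244
P = 0.9200 * 0.95528075 * 0.44613244 - 0.9000 * 1.00000000 * 0.39871196 = 0.0332

Answer: Price = 0.0332


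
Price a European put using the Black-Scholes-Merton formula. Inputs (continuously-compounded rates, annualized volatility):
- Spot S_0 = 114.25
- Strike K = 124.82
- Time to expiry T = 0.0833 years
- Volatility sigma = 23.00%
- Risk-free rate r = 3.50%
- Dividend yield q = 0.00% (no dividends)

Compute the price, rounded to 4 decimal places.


d1 = (ln(S/K) + (r - q + 0.5*sigma^2) * T) / (sigma * sqrt(T)) = -1.25583568
d2 = d1 - sigma * sqrt(T) = -1.32221768
exp(-rT) = 0.99708875; exp(-qT) = 1.00000000
P = K * exp(-rT) * N(-d2) - S_0 * exp(-qT) * N(-d1)
N(-d1) = 0.89541222; N(-d2) = 0.90695216
P = 124.8200 * 0.99708875 * 0.90695216 - 114.2500 * 1.00000000 * 0.89541222 = 10.5754

Answer: Price = 10.5754


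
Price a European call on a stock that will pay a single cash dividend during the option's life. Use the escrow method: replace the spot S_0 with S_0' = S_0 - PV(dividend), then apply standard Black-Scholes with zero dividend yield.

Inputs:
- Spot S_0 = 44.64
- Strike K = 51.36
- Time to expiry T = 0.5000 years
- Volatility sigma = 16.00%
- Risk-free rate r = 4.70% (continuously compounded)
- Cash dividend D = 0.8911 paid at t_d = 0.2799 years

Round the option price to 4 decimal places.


Answer: Price = 0.2925

Derivation:
PV(D) = D * exp(-r * t_d) = 0.8911 * 0.98693085 = 0.87945408
S_0' = S_0 - PV(D) = 44.6400 - 0.87945408 = 43.76054592
d1 = (ln(S_0'/K) + (r + sigma^2/2)*T) / (sigma*sqrt(T)) = -1.15105517
d2 = d1 - sigma*sqrt(T) = -1.26419225
exp(-rT) = 0.97677397
N(d1) = 0.12485477; N(d2) = 0.10308052
C = S_0' * N(d1) - K * exp(-rT) * N(d2) = 43.76054592 * 0.12485477 - 51.3600 * 0.97677397 * 0.10308052 = 0.2925


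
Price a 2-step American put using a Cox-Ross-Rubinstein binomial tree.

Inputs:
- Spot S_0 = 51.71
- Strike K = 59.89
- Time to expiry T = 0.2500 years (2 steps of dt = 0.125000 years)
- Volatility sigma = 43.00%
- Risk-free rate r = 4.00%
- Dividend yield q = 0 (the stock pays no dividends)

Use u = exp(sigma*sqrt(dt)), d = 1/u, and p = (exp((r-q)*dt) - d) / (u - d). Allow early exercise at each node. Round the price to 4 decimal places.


dt = T/N = 0.125000
u = exp(sigma*sqrt(dt)) = 1.164193; d = 1/u = 0.858964
p = (exp((r-q)*dt) - d) / (u - d) = 0.478488
Discount per step: exp(-r*dt) = 0.995012
Stock lattice S(k, i) with i counting down-moves:
  k=0: S(0,0) = 51.7100
  k=1: S(1,0) = 60.2004; S(1,1) = 44.4170
  k=2: S(2,0) = 70.0849; S(2,1) = 51.7100; S(2,2) = 38.1527
Terminal payoffs V(N, i) = max(K - S_T, 0):
  V(2,0) = 0.000000; V(2,1) = 8.180000; V(2,2) = 21.737348
Backward induction: V(k, i) = exp(-r*dt) * [p * V(k+1, i) + (1-p) * V(k+1, i+1)]; then take max(V_cont, immediate exercise) for American.
  V(1,0) = exp(-r*dt) * [p*0.000000 + (1-p)*8.180000] = 4.244690; exercise = 0.000000; V(1,0) = max -> 4.244690
  V(1,1) = exp(-r*dt) * [p*8.180000 + (1-p)*21.737348] = 15.174255; exercise = 15.472958; V(1,1) = max -> 15.472958
  V(0,0) = exp(-r*dt) * [p*4.244690 + (1-p)*15.472958] = 10.049988; exercise = 8.180000; V(0,0) = max -> 10.049988

Answer: Price = V(0,0) = 10.0500


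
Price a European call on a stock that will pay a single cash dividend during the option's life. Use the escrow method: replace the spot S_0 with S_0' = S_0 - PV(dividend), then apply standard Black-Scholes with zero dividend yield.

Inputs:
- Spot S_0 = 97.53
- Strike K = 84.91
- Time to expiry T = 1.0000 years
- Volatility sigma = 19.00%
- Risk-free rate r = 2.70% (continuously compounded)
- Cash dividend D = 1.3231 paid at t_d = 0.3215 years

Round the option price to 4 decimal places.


Answer: Price = 15.6010

Derivation:
PV(D) = D * exp(-r * t_d) = 1.3231 * 0.99135707 = 1.31166454
S_0' = S_0 - PV(D) = 97.5300 - 1.31166454 = 96.21833546
d1 = (ln(S_0'/K) + (r + sigma^2/2)*T) / (sigma*sqrt(T)) = 0.89514771
d2 = d1 - sigma*sqrt(T) = 0.70514771
exp(-rT) = 0.97336124
N(d1) = 0.81464593; N(d2) = 0.75964084
C = S_0' * N(d1) - K * exp(-rT) * N(d2) = 96.21833546 * 0.81464593 - 84.9100 * 0.97336124 * 0.75964084 = 15.6010


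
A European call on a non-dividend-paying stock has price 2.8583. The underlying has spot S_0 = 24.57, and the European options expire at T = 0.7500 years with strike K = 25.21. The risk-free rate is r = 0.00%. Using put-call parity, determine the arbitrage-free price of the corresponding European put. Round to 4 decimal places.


Answer: Put price = 3.4983

Derivation:
Put-call parity: C - P = S_0 * exp(-qT) - K * exp(-rT).
S_0 * exp(-qT) = 24.5700 * 1.00000000 = 24.57000000
K * exp(-rT) = 25.2100 * 1.00000000 = 25.21000000
P = C - S*exp(-qT) + K*exp(-rT)
P = 2.8583 - 24.57000000 + 25.21000000 = 3.4983


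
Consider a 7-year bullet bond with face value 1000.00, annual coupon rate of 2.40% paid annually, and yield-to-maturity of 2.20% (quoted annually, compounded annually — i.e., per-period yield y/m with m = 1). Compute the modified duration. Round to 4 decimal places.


Coupon per period c = face * coupon_rate / m = 24.000000
Periods per year m = 1; per-period yield y/m = 0.022000
Number of cashflows N = 7
Cashflows (t years, CF_t, discount factor 1/(1+y/m)^(m*t), PV):
  t = 1.0000: CF_t = 24.000000, DF = 0.978474, PV = 23.483366
  t = 2.0000: CF_t = 24.000000, DF = 0.957411, PV = 22.977853
  t = 3.0000: CF_t = 24.000000, DF = 0.936801, PV = 22.483222
  t = 4.0000: CF_t = 24.000000, DF = 0.916635, PV = 21.999239
  t = 5.0000: CF_t = 24.000000, DF = 0.896903, PV = 21.525674
  t = 6.0000: CF_t = 24.000000, DF = 0.877596, PV = 21.062304
  t = 7.0000: CF_t = 1024.000000, DF = 0.858704, PV = 879.313389
Price P = sum_t PV_t = 1012.845047
First compute Macaulay numerator sum_t t * PV_t:
  t * PV_t at t = 1.0000: 23.483366
  t * PV_t at t = 2.0000: 45.955706
  t * PV_t at t = 3.0000: 67.449667
  t * PV_t at t = 4.0000: 87.996956
  t * PV_t at t = 5.0000: 107.628371
  t * PV_t at t = 6.0000: 126.373821
  t * PV_t at t = 7.0000: 6155.193723
Macaulay duration D = 6614.081610 / 1012.845047 = 6.530201
Modified duration = D / (1 + y/m) = 6.530201 / (1 + 0.022000) = 6.389629

Answer: Modified duration = 6.3896


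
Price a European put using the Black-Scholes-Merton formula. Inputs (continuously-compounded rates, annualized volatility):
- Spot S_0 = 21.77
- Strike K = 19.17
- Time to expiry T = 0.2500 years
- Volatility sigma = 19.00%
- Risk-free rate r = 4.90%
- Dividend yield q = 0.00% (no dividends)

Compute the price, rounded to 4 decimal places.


d1 = (ln(S/K) + (r - q + 0.5*sigma^2) * T) / (sigma * sqrt(T)) = 1.51525072
d2 = d1 - sigma * sqrt(T) = 1.42025072
exp(-rT) = 0.98782473; exp(-qT) = 1.00000000
P = K * exp(-rT) * N(-d2) - S_0 * exp(-qT) * N(-d1)
N(-d1) = 0.06485446; N(-d2) = 0.07776735
P = 19.1700 * 0.98782473 * 0.07776735 - 21.7700 * 1.00000000 * 0.06485446 = 0.0608

Answer: Price = 0.0608


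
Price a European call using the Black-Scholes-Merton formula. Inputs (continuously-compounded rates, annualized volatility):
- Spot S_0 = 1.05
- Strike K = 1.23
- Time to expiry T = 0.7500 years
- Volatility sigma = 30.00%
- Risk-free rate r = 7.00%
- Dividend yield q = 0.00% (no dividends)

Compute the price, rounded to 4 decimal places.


d1 = (ln(S/K) + (r - q + 0.5*sigma^2) * T) / (sigma * sqrt(T)) = -0.27702808
d2 = d1 - sigma * sqrt(T) = -0.53683570
exp(-rT) = 0.94885432; exp(-qT) = 1.00000000
C = S_0 * exp(-qT) * N(d1) - K * exp(-rT) * N(d2)
N(d1) = 0.39087927; N(d2) = 0.29569056
C = 1.0500 * 1.00000000 * 0.39087927 - 1.2300 * 0.94885432 * 0.29569056 = 0.0653

Answer: Price = 0.0653


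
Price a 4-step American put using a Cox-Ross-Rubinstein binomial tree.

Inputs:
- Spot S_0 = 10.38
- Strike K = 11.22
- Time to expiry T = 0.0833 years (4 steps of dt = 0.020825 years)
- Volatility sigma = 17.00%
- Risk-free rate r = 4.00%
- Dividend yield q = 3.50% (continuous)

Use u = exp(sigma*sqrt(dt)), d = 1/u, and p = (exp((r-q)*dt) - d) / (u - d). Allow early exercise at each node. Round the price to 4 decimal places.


dt = T/N = 0.020825
u = exp(sigma*sqrt(dt)) = 1.024836; d = 1/u = 0.975766
p = (exp((r-q)*dt) - d) / (u - d) = 0.495989
Discount per step: exp(-r*dt) = 0.999167
Stock lattice S(k, i) with i counting down-moves:
  k=0: S(0,0) = 10.3800
  k=1: S(1,0) = 10.6378; S(1,1) = 10.1285
  k=2: S(2,0) = 10.9020; S(2,1) = 10.3800; S(2,2) = 9.8830
  k=3: S(3,0) = 11.1728; S(3,1) = 10.6378; S(3,2) = 10.1285; S(3,3) = 9.6435
  k=4: S(4,0) = 11.4502; S(4,1) = 10.9020; S(4,2) = 10.3800; S(4,3) = 9.8830; S(4,4) = 9.4098
Terminal payoffs V(N, i) = max(K - S_T, 0):
  V(4,0) = 0.000000; V(4,1) = 0.318005; V(4,2) = 0.840000; V(4,3) = 1.337002; V(4,4) = 1.810207
Backward induction: V(k, i) = exp(-r*dt) * [p * V(k+1, i) + (1-p) * V(k+1, i+1)]; then take max(V_cont, immediate exercise) for American.
  V(3,0) = exp(-r*dt) * [p*0.000000 + (1-p)*0.318005] = 0.160144; exercise = 0.047244; V(3,0) = max -> 0.160144
  V(3,1) = exp(-r*dt) * [p*0.318005 + (1-p)*0.840000] = 0.580612; exercise = 0.582204; V(3,1) = max -> 0.582204
  V(3,2) = exp(-r*dt) * [p*0.840000 + (1-p)*1.337002] = 1.089586; exercise = 1.091549; V(3,2) = max -> 1.091549
  V(3,3) = exp(-r*dt) * [p*1.337002 + (1-p)*1.810207] = 1.574190; exercise = 1.576506; V(3,3) = max -> 1.576506
  V(2,0) = exp(-r*dt) * [p*0.160144 + (1-p)*0.582204] = 0.372556; exercise = 0.318005; V(2,0) = max -> 0.372556
  V(2,1) = exp(-r*dt) * [p*0.582204 + (1-p)*1.091549] = 0.838221; exercise = 0.840000; V(2,1) = max -> 0.840000
  V(2,2) = exp(-r*dt) * [p*1.091549 + (1-p)*1.576506] = 1.334860; exercise = 1.337002; V(2,2) = max -> 1.337002
  V(1,0) = exp(-r*dt) * [p*0.372556 + (1-p)*0.840000] = 0.607647; exercise = 0.582204; V(1,0) = max -> 0.607647
  V(1,1) = exp(-r*dt) * [p*0.840000 + (1-p)*1.337002] = 1.089586; exercise = 1.091549; V(1,1) = max -> 1.091549
  V(0,0) = exp(-r*dt) * [p*0.607647 + (1-p)*1.091549] = 0.850830; exercise = 0.840000; V(0,0) = max -> 0.850830

Answer: Price = V(0,0) = 0.8508


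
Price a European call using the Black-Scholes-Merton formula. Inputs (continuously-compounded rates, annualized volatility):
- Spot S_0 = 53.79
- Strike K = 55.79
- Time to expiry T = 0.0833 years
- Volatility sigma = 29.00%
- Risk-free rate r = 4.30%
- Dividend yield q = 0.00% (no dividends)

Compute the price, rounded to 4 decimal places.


Answer: Price = 1.0647

Derivation:
d1 = (ln(S/K) + (r - q + 0.5*sigma^2) * T) / (sigma * sqrt(T)) = -0.35152612
d2 = d1 - sigma * sqrt(T) = -0.43522517
exp(-rT) = 0.99642451; exp(-qT) = 1.00000000
C = S_0 * exp(-qT) * N(d1) - K * exp(-rT) * N(d2)
N(d1) = 0.36259684; N(d2) = 0.33169950
C = 53.7900 * 1.00000000 * 0.36259684 - 55.7900 * 0.99642451 * 0.33169950 = 1.0647


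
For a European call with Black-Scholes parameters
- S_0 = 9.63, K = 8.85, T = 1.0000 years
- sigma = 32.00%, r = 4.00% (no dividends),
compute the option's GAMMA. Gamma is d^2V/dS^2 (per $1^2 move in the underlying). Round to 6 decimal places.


Answer: Gamma = 0.111351

Derivation:
d1 = 0.5489555212; d2 = 0.2289555212
phi(d1) = 0.3431407331; exp(-qT) = 1.0000000000; exp(-rT) = 0.9607894392
Gamma = exp(-qT) * phi(d1) / (S * sigma * sqrt(T)) = 1.0000000000 * 0.3431407331 / (9.6300 * 0.3200 * 1.0000000000) = 0.111351


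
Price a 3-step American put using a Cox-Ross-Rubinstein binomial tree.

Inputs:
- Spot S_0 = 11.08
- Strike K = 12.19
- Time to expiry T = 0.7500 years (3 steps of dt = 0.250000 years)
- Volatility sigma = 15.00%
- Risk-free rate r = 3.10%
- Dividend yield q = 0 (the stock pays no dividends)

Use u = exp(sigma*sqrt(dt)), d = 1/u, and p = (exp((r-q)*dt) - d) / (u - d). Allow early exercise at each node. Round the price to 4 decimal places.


Answer: Price = V(0,0) = 1.1893

Derivation:
dt = T/N = 0.250000
u = exp(sigma*sqrt(dt)) = 1.077884; d = 1/u = 0.927743
p = (exp((r-q)*dt) - d) / (u - d) = 0.533078
Discount per step: exp(-r*dt) = 0.992280
Stock lattice S(k, i) with i counting down-moves:
  k=0: S(0,0) = 11.0800
  k=1: S(1,0) = 11.9430; S(1,1) = 10.2794
  k=2: S(2,0) = 12.8731; S(2,1) = 11.0800; S(2,2) = 9.5366
  k=3: S(3,0) = 13.8757; S(3,1) = 11.9430; S(3,2) = 10.2794; S(3,3) = 8.8476
Terminal payoffs V(N, i) = max(K - S_T, 0):
  V(3,0) = 0.000000; V(3,1) = 0.247044; V(3,2) = 1.910602; V(3,3) = 3.342440
Backward induction: V(k, i) = exp(-r*dt) * [p * V(k+1, i) + (1-p) * V(k+1, i+1)]; then take max(V_cont, immediate exercise) for American.
  V(2,0) = exp(-r*dt) * [p*0.000000 + (1-p)*0.247044] = 0.114460; exercise = 0.000000; V(2,0) = max -> 0.114460
  V(2,1) = exp(-r*dt) * [p*0.247044 + (1-p)*1.910602] = 1.015893; exercise = 1.110000; V(2,1) = max -> 1.110000
  V(2,2) = exp(-r*dt) * [p*1.910602 + (1-p)*3.342440] = 2.559248; exercise = 2.653356; V(2,2) = max -> 2.653356
  V(1,0) = exp(-r*dt) * [p*0.114460 + (1-p)*1.110000] = 0.574828; exercise = 0.247044; V(1,0) = max -> 0.574828
  V(1,1) = exp(-r*dt) * [p*1.110000 + (1-p)*2.653356] = 1.816495; exercise = 1.910602; V(1,1) = max -> 1.910602
  V(0,0) = exp(-r*dt) * [p*0.574828 + (1-p)*1.910602] = 1.189278; exercise = 1.110000; V(0,0) = max -> 1.189278


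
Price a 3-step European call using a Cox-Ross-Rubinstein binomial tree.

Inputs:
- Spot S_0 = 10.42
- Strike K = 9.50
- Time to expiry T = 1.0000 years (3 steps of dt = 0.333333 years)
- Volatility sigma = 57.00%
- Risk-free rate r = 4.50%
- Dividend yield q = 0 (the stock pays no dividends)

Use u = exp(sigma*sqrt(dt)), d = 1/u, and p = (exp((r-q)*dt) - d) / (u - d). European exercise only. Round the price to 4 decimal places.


dt = T/N = 0.333333
u = exp(sigma*sqrt(dt)) = 1.389702; d = 1/u = 0.719579
p = (exp((r-q)*dt) - d) / (u - d) = 0.441015
Discount per step: exp(-r*dt) = 0.985112
Stock lattice S(k, i) with i counting down-moves:
  k=0: S(0,0) = 10.4200
  k=1: S(1,0) = 14.4807; S(1,1) = 7.4980
  k=2: S(2,0) = 20.1239; S(2,1) = 10.4200; S(2,2) = 5.3954
  k=3: S(3,0) = 27.9662; S(3,1) = 14.4807; S(3,2) = 7.4980; S(3,3) = 3.8824
Terminal payoffs V(N, i) = max(S_T - K, 0):
  V(3,0) = 18.466182; V(3,1) = 4.980699; V(3,2) = 0.000000; V(3,3) = 0.000000
Backward induction: V(k, i) = exp(-r*dt) * [p * V(k+1, i) + (1-p) * V(k+1, i+1)].
  V(2,0) = exp(-r*dt) * [p*18.466182 + (1-p)*4.980699] = 10.765300
  V(2,1) = exp(-r*dt) * [p*4.980699 + (1-p)*0.000000] = 2.163860
  V(2,2) = exp(-r*dt) * [p*0.000000 + (1-p)*0.000000] = 0.000000
  V(1,0) = exp(-r*dt) * [p*10.765300 + (1-p)*2.163860] = 5.868530
  V(1,1) = exp(-r*dt) * [p*2.163860 + (1-p)*0.000000] = 0.940086
  V(0,0) = exp(-r*dt) * [p*5.868530 + (1-p)*0.940086] = 3.067248

Answer: Price = V(0,0) = 3.0672


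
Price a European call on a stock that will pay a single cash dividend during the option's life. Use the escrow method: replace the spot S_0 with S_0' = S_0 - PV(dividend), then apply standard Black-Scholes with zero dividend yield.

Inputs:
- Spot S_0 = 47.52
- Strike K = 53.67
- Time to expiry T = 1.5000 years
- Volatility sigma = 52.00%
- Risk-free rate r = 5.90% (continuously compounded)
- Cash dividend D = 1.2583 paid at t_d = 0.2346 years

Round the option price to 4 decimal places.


PV(D) = D * exp(-r * t_d) = 1.2583 * 0.98625395 = 1.24100335
S_0' = S_0 - PV(D) = 47.5200 - 1.24100335 = 46.27899665
d1 = (ln(S_0'/K) + (r + sigma^2/2)*T) / (sigma*sqrt(T)) = 0.22474702
d2 = d1 - sigma*sqrt(T) = -0.41212031
exp(-rT) = 0.91530311
N(d1) = 0.58891196; N(d2) = 0.34012562
C = S_0' * N(d1) - K * exp(-rT) * N(d2) = 46.27899665 * 0.58891196 - 53.6700 * 0.91530311 * 0.34012562 = 10.5458

Answer: Price = 10.5458


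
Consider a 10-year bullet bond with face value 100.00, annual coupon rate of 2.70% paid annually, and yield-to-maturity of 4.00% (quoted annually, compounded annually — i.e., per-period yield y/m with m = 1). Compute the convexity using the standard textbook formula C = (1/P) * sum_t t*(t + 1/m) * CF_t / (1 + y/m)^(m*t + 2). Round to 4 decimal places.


Coupon per period c = face * coupon_rate / m = 2.700000
Periods per year m = 1; per-period yield y/m = 0.040000
Number of cashflows N = 10
Cashflows (t years, CF_t, discount factor 1/(1+y/m)^(m*t), PV):
  t = 1.0000: CF_t = 2.700000, DF = 0.961538, PV = 2.596154
  t = 2.0000: CF_t = 2.700000, DF = 0.924556, PV = 2.496302
  t = 3.0000: CF_t = 2.700000, DF = 0.888996, PV = 2.400290
  t = 4.0000: CF_t = 2.700000, DF = 0.854804, PV = 2.307971
  t = 5.0000: CF_t = 2.700000, DF = 0.821927, PV = 2.219203
  t = 6.0000: CF_t = 2.700000, DF = 0.790315, PV = 2.133849
  t = 7.0000: CF_t = 2.700000, DF = 0.759918, PV = 2.051778
  t = 8.0000: CF_t = 2.700000, DF = 0.730690, PV = 1.972864
  t = 9.0000: CF_t = 2.700000, DF = 0.702587, PV = 1.896984
  t = 10.0000: CF_t = 102.700000, DF = 0.675564, PV = 69.380440
Price P = sum_t PV_t = 89.455835
Convexity numerator sum_t t*(t + 1/m) * CF_t / (1+y/m)^(m*t + 2):
  t = 1.0000: term = 4.800580
  t = 2.0000: term = 13.847828
  t = 3.0000: term = 26.630438
  t = 4.0000: term = 42.676984
  t = 5.0000: term = 61.553343
  t = 6.0000: term = 82.860269
  t = 7.0000: term = 106.231114
  t = 8.0000: term = 131.329674
  t = 9.0000: term = 157.848166
  t = 10.0000: term = 7056.072869
Convexity = (1/P) * sum = 7683.851267 / 89.455835 = 85.895473

Answer: Convexity = 85.8955


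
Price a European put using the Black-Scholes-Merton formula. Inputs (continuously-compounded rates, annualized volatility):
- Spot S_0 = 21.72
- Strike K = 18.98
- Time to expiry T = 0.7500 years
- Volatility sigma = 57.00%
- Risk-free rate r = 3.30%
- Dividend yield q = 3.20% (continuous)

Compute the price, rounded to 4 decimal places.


Answer: Price = 2.6693

Derivation:
d1 = (ln(S/K) + (r - q + 0.5*sigma^2) * T) / (sigma * sqrt(T)) = 0.52150977
d2 = d1 - sigma * sqrt(T) = 0.02787529
exp(-rT) = 0.97555377; exp(-qT) = 0.97628571
P = K * exp(-rT) * N(-d2) - S_0 * exp(-qT) * N(-d1)
N(-d1) = 0.30100585; N(-d2) = 0.48888081
P = 18.9800 * 0.97555377 * 0.48888081 - 21.7200 * 0.97628571 * 0.30100585 = 2.6693


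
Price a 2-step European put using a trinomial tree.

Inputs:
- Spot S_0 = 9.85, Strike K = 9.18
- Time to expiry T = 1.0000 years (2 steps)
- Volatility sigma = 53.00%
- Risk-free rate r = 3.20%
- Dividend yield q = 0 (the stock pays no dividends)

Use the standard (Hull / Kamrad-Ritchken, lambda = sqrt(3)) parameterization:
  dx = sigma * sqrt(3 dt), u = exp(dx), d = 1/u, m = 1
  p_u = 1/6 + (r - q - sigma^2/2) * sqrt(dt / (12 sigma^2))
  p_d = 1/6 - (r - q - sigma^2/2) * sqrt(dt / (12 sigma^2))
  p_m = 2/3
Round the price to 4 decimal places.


Answer: Price = V(0,0) = 1.3587

Derivation:
dt = T/N = 0.500000; dx = sigma*sqrt(3*dt) = 0.649115
u = exp(dx) = 1.913846; d = 1/u = 0.522508
p_u = 0.124898, p_m = 0.666667, p_d = 0.208435
Discount per step: exp(-r*dt) = 0.984127
Stock lattice S(k, j) with j the centered position index:
  k=0: S(0,+0) = 9.8500
  k=1: S(1,-1) = 5.1467; S(1,+0) = 9.8500; S(1,+1) = 18.8514
  k=2: S(2,-2) = 2.6892; S(2,-1) = 5.1467; S(2,+0) = 9.8500; S(2,+1) = 18.8514; S(2,+2) = 36.0786
Terminal payoffs V(N, j) = max(K - S_T, 0):
  V(2,-2) = 6.490805; V(2,-1) = 4.033295; V(2,+0) = 0.000000; V(2,+1) = 0.000000; V(2,+2) = 0.000000
Backward induction: V(k, j) = exp(-r*dt) * [p_u * V(k+1, j+1) + p_m * V(k+1, j) + p_d * V(k+1, j-1)]
  V(1,-1) = exp(-r*dt) * [p_u*0.000000 + p_m*4.033295 + p_d*6.490805] = 3.977621
  V(1,+0) = exp(-r*dt) * [p_u*0.000000 + p_m*0.000000 + p_d*4.033295] = 0.827336
  V(1,+1) = exp(-r*dt) * [p_u*0.000000 + p_m*0.000000 + p_d*0.000000] = 0.000000
  V(0,+0) = exp(-r*dt) * [p_u*0.000000 + p_m*0.827336 + p_d*3.977621] = 1.358719


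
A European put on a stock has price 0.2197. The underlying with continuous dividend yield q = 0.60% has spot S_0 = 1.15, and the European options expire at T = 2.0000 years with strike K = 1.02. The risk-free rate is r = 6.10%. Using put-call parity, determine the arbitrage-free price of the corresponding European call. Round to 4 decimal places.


Put-call parity: C - P = S_0 * exp(-qT) - K * exp(-rT).
S_0 * exp(-qT) = 1.1500 * 0.98807171 = 1.13628247
K * exp(-rT) = 1.0200 * 0.88514837 = 0.90285134
C = P + S*exp(-qT) - K*exp(-rT)
C = 0.2197 + 1.13628247 - 0.90285134 = 0.4531

Answer: Call price = 0.4531
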